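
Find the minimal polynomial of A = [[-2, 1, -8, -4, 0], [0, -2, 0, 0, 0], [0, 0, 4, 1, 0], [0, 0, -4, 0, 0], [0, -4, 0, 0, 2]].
m_A(x) = (x - 2)^2(x + 2)^2

The characteristic polynomial factors as (x - 2)^3(x + 2)^2. The minimal polynomial is ∏(x - λ)^{k_λ} where k_λ is the size of the largest Jordan block at λ.

For λ = -2: rank(A + 2I) = 4, and the largest Jordan block has size 2 (the smallest k with rank((A + 2I)^k) = rank((A + 2I)^(k+1))).
For λ = 2: rank(A - 2I) = 3, and the largest Jordan block has size 2 (the smallest k with rank((A - 2I)^k) = rank((A - 2I)^(k+1))).

So m_A(x) = (x - 2)^2(x + 2)^2.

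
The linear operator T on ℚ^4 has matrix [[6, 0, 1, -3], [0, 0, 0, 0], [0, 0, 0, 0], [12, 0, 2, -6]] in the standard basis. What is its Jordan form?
The characteristic polynomial is det(xI - A) = x^4, so the eigenvalues are 0 (algebraic multiplicity 4).

For λ = 0: rank(A) = 1, rank(A^2) = 0. The eigenspace has dimension 4 - 1 = 3, so there are 3 Jordan blocks; the rank sequence gives block sizes [2, 1, 1].

Assembling the blocks gives the Jordan form J above.

J = [[0, 1, 0, 0], [0, 0, 0, 0], [0, 0, 0, 0], [0, 0, 0, 0]]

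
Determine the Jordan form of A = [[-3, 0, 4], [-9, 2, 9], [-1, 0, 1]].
The characteristic polynomial is det(xI - A) = (x - 2)(x + 1)^2, so the eigenvalues are -1 (algebraic multiplicity 2), 2 (algebraic multiplicity 1).

For λ = -1: rank(A + I) = 2, rank((A + I)^2) = 1. The eigenspace has dimension 3 - 2 = 1, so there is 1 Jordan block; the rank sequence gives block sizes [2].

For λ = 2: algebraic multiplicity 1 gives one 1×1 block.

Assembling the blocks gives the Jordan form J above.

J = [[-1, 1, 0], [0, -1, 0], [0, 0, 2]]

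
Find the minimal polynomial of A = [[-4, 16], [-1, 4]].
The characteristic polynomial factors as x^2. The minimal polynomial is ∏(x - λ)^{k_λ} where k_λ is the size of the largest Jordan block at λ.

For λ = 0: rank(A) = 1, and the largest Jordan block has size 2 (the smallest k with rank(A^k) = rank(A^(k+1))).

So m_A(x) = x^2.

m_A(x) = x^2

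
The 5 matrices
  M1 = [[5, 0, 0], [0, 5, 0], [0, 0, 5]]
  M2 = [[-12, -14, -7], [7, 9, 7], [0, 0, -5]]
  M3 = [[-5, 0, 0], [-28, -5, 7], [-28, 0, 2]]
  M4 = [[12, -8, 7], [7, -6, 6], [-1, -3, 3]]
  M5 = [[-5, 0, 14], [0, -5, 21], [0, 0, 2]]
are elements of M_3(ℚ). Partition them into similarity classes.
Characteristic polynomials: χ_{M1} = (x - 5)^3, χ_{M2} = (x - 2)(x + 5)^2, χ_{M3} = (x - 2)(x + 5)^2, χ_{M4} = (x - 3)^3, χ_{M5} = (x - 2)(x + 5)^2.

{M1}: invariant factors x - 5, x - 5, x - 5.

{M2, M3, M5}: invariant factors x + 5, (x - 2)(x + 5).

{M4}: invariant factors (x - 3)^3.

Matrices are similar if and only if their invariant-factor lists agree; the partition into similarity classes is {M1}, {M2, M3, M5}, {M4}.

3 classes: {M1}, {M2, M3, M5}, {M4}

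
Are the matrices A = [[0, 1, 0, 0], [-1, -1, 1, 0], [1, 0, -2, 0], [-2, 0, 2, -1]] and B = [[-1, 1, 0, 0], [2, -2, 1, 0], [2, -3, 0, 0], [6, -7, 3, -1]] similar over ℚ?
Two matrices over a field are similar if and only if they have the same invariant factors.

Both A and B have characteristic polynomial (x + 1)^4 and minimal polynomial (x + 1)^3. Computing further, both have invariant factors x + 1, (x + 1)^3. Hence A and B are similar.

Yes.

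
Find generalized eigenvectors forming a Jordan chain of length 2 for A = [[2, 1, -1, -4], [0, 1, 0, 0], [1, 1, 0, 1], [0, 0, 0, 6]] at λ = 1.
v_1 = [[-1, 1, -1, 0]]^T, v_2 = [[1, 0, 1, 0]]^T

We seek v_1 ∈ ker((A - I)^2) \ ker(A - I), then set v_{i+1} = (A - I) v_i.

One such chain is v_1 = [[-1, 1, -1, 0]]^T, v_2 = [[1, 0, 1, 0]]^T. Check: (A - I) v_2 = [[0, 0, 0, 0]]^T = 0.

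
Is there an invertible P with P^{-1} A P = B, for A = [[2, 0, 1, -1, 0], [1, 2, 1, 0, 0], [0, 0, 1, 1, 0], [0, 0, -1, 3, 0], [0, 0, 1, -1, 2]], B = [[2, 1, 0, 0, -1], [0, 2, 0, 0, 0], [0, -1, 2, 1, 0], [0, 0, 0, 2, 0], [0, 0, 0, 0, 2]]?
Two matrices over a field are similar if and only if they have the same invariant factors.

Both A and B have characteristic polynomial (x - 2)^5 and minimal polynomial (x - 2)^2. Computing further, both have invariant factors x - 2, (x - 2)^2, (x - 2)^2. Hence A and B are similar.

Yes.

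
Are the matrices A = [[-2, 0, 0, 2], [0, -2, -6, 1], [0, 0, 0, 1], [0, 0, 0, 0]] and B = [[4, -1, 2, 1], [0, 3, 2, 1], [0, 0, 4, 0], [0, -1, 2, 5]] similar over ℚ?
No.

trace(A) = -4 but trace(B) = 16. The trace is a similarity invariant, so A and B are not similar.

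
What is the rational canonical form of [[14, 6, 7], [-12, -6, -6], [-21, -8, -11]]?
R = [[0, 0, 6], [1, 0, 1], [0, 1, -3]]

The invariant factors of A (the non-unit diagonal entries of the Smith normal form of xI - A over ℚ[x]) are (x + 2)(x^2 + x - 3), each dividing the next. The characteristic polynomial is their product, (x + 2)(x^2 + x - 3).

The rational canonical form is the block-diagonal matrix of companion matrices C(f_i):
R = [[0, 0, 6], [1, 0, 1], [0, 1, -3]].

Note the characteristic polynomial does not split into linear factors over ℚ, so A has no Jordan form over ℚ; the rational canonical form exists over any field.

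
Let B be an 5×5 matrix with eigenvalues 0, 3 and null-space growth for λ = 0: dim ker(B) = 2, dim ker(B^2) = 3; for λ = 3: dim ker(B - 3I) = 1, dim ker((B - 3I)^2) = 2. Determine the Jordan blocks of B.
Jordan blocks: (0, 2), (0, 1), (3, 2)

λ = 0: successive nullity increments [2, 1] count blocks of size ≥ k; block sizes are [2, 1].
λ = 3: successive nullity increments [1, 1] count blocks of size ≥ k; block sizes are [2].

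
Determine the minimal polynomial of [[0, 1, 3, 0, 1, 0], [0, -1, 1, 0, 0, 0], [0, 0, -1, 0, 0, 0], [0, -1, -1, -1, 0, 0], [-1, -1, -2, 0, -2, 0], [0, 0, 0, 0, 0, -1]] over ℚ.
The characteristic polynomial factors as (x + 1)^6. The minimal polynomial is ∏(x - λ)^{k_λ} where k_λ is the size of the largest Jordan block at λ.

For λ = -1: rank(A + I) = 3, and the largest Jordan block has size 3 (the smallest k with rank((A + I)^k) = rank((A + I)^(k+1))).

So m_A(x) = (x + 1)^3.

m_A(x) = (x + 1)^3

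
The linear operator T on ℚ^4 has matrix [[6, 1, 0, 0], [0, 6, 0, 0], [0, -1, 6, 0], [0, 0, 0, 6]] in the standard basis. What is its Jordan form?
The characteristic polynomial is det(xI - A) = (x - 6)^4, so the eigenvalues are 6 (algebraic multiplicity 4).

For λ = 6: rank(A - 6I) = 1, rank((A - 6I)^2) = 0. The eigenspace has dimension 4 - 1 = 3, so there are 3 Jordan blocks; the rank sequence gives block sizes [2, 1, 1].

Assembling the blocks gives the Jordan form J above.

J = [[6, 1, 0, 0], [0, 6, 0, 0], [0, 0, 6, 0], [0, 0, 0, 6]]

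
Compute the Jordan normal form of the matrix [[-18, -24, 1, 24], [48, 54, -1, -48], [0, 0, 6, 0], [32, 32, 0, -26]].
J = [[-2, 0, 0, 0], [0, 6, 1, 0], [0, 0, 6, 0], [0, 0, 0, 6]]

The characteristic polynomial is det(xI - A) = (x - 6)^3(x + 2), so the eigenvalues are -2 (algebraic multiplicity 1), 6 (algebraic multiplicity 3).

For λ = -2: algebraic multiplicity 1 gives one 1×1 block.

For λ = 6: rank(A - 6I) = 2, rank((A - 6I)^2) = 1. The eigenspace has dimension 4 - 2 = 2, so there are 2 Jordan blocks; the rank sequence gives block sizes [2, 1].

Assembling the blocks gives the Jordan form J above.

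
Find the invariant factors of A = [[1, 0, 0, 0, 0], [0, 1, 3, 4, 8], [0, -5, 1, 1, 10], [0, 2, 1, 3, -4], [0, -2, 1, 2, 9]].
The Jordan structure of A has elementary divisors (x - 1), (x - 3)^3, (x - 5). Arranging the block sizes at each eigenvalue in decreasing order and taking row products gives the invariant factors.

Invariant factors (smallest first, each dividing the next): (x - 5)(x - 3)^3(x - 1).

Check: the last factor (x - 5)(x - 3)^3(x - 1) is the minimal polynomial, and the product (x - 5)(x - 3)^3(x - 1) is the characteristic polynomial.

(x - 5)(x - 3)^3(x - 1)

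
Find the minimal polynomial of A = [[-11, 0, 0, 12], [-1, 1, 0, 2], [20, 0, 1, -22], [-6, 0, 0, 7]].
The characteristic polynomial factors as (x - 1)^3(x + 5). The minimal polynomial is ∏(x - λ)^{k_λ} where k_λ is the size of the largest Jordan block at λ.

For λ = -5: rank(A + 5I) = 3, and the largest Jordan block has size 1 (the smallest k with rank((A + 5I)^k) = rank((A + 5I)^(k+1))).
For λ = 1: rank(A - I) = 2, and the largest Jordan block has size 2 (the smallest k with rank((A - I)^k) = rank((A - I)^(k+1))).

So m_A(x) = (x - 1)^2(x + 5).

m_A(x) = (x - 1)^2(x + 5)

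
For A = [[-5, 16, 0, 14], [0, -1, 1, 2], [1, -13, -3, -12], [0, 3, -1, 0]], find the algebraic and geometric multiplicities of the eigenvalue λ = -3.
The characteristic polynomial is (x - 2)(x + 3)(x + 4)^2, so the factor x + 3 appears with exponent 1: the algebraic multiplicity is 1.

rank(A + 3I) = 3, so the eigenspace has dimension 4 - 3 = 1: the geometric multiplicity is 1.

algebraic multiplicity 1, geometric multiplicity 1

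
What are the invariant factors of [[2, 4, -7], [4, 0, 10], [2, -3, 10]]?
The Jordan structure of A has elementary divisors (x - 4)^3. Arranging the block sizes at each eigenvalue in decreasing order and taking row products gives the invariant factors.

Invariant factors (smallest first, each dividing the next): (x - 4)^3.

Check: the last factor (x - 4)^3 is the minimal polynomial, and the product (x - 4)^3 is the characteristic polynomial.

(x - 4)^3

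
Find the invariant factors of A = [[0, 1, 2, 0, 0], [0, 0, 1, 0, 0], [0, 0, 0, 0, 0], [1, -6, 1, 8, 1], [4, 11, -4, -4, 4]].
x^3(x - 6)^2

The Jordan structure of A has elementary divisors x^3, (x - 6)^2. Arranging the block sizes at each eigenvalue in decreasing order and taking row products gives the invariant factors.

Invariant factors (smallest first, each dividing the next): x^3(x - 6)^2.

Check: the last factor x^3(x - 6)^2 is the minimal polynomial, and the product x^3(x - 6)^2 is the characteristic polynomial.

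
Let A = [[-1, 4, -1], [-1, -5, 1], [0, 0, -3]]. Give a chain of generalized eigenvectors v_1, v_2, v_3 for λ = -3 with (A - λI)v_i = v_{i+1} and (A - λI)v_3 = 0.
We seek v_1 ∈ ker((A + 3I)^3) \ ker((A + 3I)^2), then set v_{i+1} = (A + 3I) v_i.

One such chain is v_1 = [[2, -1, 1]]^T, v_2 = [[-1, 1, 0]]^T, v_3 = [[2, -1, 0]]^T. Check: (A + 3I) v_3 = [[0, 0, 0]]^T = 0.

v_1 = [[2, -1, 1]]^T, v_2 = [[-1, 1, 0]]^T, v_3 = [[2, -1, 0]]^T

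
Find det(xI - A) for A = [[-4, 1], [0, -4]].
χ_A(x) = (x + 4)^2

xI - A = [[x + 4, -1], [0, x + 4]].

Expanding det(xI - A) along the first row:
det(xI - A) = + (x + 4)·det([[x + 4]]) - (-1)·det([[0]]).

Evaluating gives χ_A(x) = x^2 + 8x + 16 = (x + 4)^2.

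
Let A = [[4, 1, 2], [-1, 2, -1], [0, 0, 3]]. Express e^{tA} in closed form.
e^{tA} = [[(t + 1)*e^{3*t}, t*e^{3*t}, t*(t + 4)*e^{3*t}/2], [-t*e^{3*t}, (1 - t)*e^{3*t}, t*(-t - 2)*e^{3*t}/2], [0, 0, e^{3*t}]]

A has Jordan form J = [[3, 1, 0], [0, 3, 1], [0, 0, 3]] with A = PJP^{-1}, so e^{tA} = P e^{tJ} P^{-1}.

For a Jordan block J_k(λ), e^{tJ_k(λ)} = e^{λt} · (I + tN + t^2 N^2/2! + ... + t^{k-1} N^{k-1}/(k-1)!) where N is the nilpotent superdiagonal part.

Assembling the blocks and conjugating back gives the entries of e^{tA} as shown above.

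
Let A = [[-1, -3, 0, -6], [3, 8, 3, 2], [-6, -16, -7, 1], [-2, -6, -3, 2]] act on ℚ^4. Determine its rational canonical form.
The invariant factors of A (the non-unit diagonal entries of the Smith normal form of xI - A over ℚ[x]) are (x^2 - x + 1)^2, each dividing the next. The characteristic polynomial is their product, (x^2 - x + 1)^2.

The rational canonical form is the block-diagonal matrix of companion matrices C(f_i):
R = [[0, 0, 0, -1], [1, 0, 0, 2], [0, 1, 0, -3], [0, 0, 1, 2]].

Note the characteristic polynomial does not split into linear factors over ℚ, so A has no Jordan form over ℚ; the rational canonical form exists over any field.

R = [[0, 0, 0, -1], [1, 0, 0, 2], [0, 1, 0, -3], [0, 0, 1, 2]]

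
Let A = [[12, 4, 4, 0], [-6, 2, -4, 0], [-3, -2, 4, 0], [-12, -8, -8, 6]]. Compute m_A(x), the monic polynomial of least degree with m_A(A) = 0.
The characteristic polynomial factors as (x - 6)^4. The minimal polynomial is ∏(x - λ)^{k_λ} where k_λ is the size of the largest Jordan block at λ.

For λ = 6: rank(A - 6I) = 1, and the largest Jordan block has size 2 (the smallest k with rank((A - 6I)^k) = rank((A - 6I)^(k+1))).

So m_A(x) = (x - 6)^2.

m_A(x) = (x - 6)^2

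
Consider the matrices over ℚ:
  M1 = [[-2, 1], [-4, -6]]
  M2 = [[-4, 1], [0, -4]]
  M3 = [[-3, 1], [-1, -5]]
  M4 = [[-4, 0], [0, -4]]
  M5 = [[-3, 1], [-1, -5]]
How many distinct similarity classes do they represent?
Characteristic polynomials: χ_{M1} = (x + 4)^2, χ_{M2} = (x + 4)^2, χ_{M3} = (x + 4)^2, χ_{M4} = (x + 4)^2, χ_{M5} = (x + 4)^2.

{M1, M2, M3, M5}: invariant factors (x + 4)^2.

{M4}: invariant factors x + 4, x + 4.

Matrices are similar if and only if their invariant-factor lists agree; the partition into similarity classes is {M1, M2, M3, M5}, {M4}.

2 classes: {M1, M2, M3, M5}, {M4}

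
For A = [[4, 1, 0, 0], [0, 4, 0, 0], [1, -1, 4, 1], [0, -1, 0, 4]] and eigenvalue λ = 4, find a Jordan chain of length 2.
We seek v_1 ∈ ker((A - 4I)^2) \ ker(A - 4I), then set v_{i+1} = (A - 4I) v_i.

One such chain is v_1 = [[0, 1, 3, 0]]^T, v_2 = [[1, 0, -1, -1]]^T. Check: (A - 4I) v_2 = [[0, 0, 0, 0]]^T = 0.

v_1 = [[0, 1, 3, 0]]^T, v_2 = [[1, 0, -1, -1]]^T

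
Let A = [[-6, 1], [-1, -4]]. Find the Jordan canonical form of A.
J = [[-5, 1], [0, -5]]

The characteristic polynomial is det(xI - A) = (x + 5)^2, so the eigenvalues are -5 (algebraic multiplicity 2).

For λ = -5: rank(A + 5I) = 1, rank((A + 5I)^2) = 0. The eigenspace has dimension 2 - 1 = 1, so there is 1 Jordan block; the rank sequence gives block sizes [2].

Assembling the blocks gives the Jordan form J above.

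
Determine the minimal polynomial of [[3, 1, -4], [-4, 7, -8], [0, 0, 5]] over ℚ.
The characteristic polynomial factors as (x - 5)^3. The minimal polynomial is ∏(x - λ)^{k_λ} where k_λ is the size of the largest Jordan block at λ.

For λ = 5: rank(A - 5I) = 1, and the largest Jordan block has size 2 (the smallest k with rank((A - 5I)^k) = rank((A - 5I)^(k+1))).

So m_A(x) = (x - 5)^2.

m_A(x) = (x - 5)^2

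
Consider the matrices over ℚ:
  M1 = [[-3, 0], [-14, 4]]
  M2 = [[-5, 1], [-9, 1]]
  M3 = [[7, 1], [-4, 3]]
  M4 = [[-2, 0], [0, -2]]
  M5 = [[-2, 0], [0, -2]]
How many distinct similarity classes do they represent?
Characteristic polynomials: χ_{M1} = (x - 4)(x + 3), χ_{M2} = (x + 2)^2, χ_{M3} = (x - 5)^2, χ_{M4} = (x + 2)^2, χ_{M5} = (x + 2)^2.

{M1}: invariant factors (x - 4)(x + 3).

{M2}: invariant factors (x + 2)^2.

{M3}: invariant factors (x - 5)^2.

{M4, M5}: invariant factors x + 2, x + 2.

Matrices are similar if and only if their invariant-factor lists agree; the partition into similarity classes is {M1}, {M2}, {M3}, {M4, M5}.

4 classes: {M1}, {M2}, {M3}, {M4, M5}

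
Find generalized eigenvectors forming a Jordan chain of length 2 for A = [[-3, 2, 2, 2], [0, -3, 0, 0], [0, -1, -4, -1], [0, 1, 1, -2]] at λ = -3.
v_1 = [[0, 1, 0, 0]]^T, v_2 = [[2, 0, -1, 1]]^T

We seek v_1 ∈ ker((A + 3I)^2) \ ker(A + 3I), then set v_{i+1} = (A + 3I) v_i.

One such chain is v_1 = [[0, 1, 0, 0]]^T, v_2 = [[2, 0, -1, 1]]^T. Check: (A + 3I) v_2 = [[0, 0, 0, 0]]^T = 0.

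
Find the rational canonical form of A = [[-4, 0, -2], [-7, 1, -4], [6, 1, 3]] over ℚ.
The invariant factors of A (the non-unit diagonal entries of the Smith normal form of xI - A over ℚ[x]) are x^3 + 3x + 2, each dividing the next. The characteristic polynomial is their product, x^3 + 3x + 2.

The rational canonical form is the block-diagonal matrix of companion matrices C(f_i):
R = [[0, 0, -2], [1, 0, -3], [0, 1, 0]].

Note the characteristic polynomial does not split into linear factors over ℚ, so A has no Jordan form over ℚ; the rational canonical form exists over any field.

R = [[0, 0, -2], [1, 0, -3], [0, 1, 0]]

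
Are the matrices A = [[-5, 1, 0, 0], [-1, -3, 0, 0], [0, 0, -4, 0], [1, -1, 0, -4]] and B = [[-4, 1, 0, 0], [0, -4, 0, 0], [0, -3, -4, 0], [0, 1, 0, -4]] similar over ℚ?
Two matrices over a field are similar if and only if they have the same invariant factors.

Both A and B have characteristic polynomial (x + 4)^4 and minimal polynomial (x + 4)^2. Computing further, both have invariant factors x + 4, x + 4, (x + 4)^2. Hence A and B are similar.

Yes.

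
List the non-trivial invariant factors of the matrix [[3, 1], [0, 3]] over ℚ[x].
(x - 3)^2

The Jordan structure of A has elementary divisors (x - 3)^2. Arranging the block sizes at each eigenvalue in decreasing order and taking row products gives the invariant factors.

Invariant factors (smallest first, each dividing the next): (x - 3)^2.

Check: the last factor (x - 3)^2 is the minimal polynomial, and the product (x - 3)^2 is the characteristic polynomial.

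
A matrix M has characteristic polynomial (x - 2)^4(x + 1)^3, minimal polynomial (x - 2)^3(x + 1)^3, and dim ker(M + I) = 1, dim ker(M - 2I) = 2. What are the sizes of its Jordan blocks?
λ = -1: algebraic multiplicity 3 (exponent in χ_M), largest block size 3 (exponent in m_M), 1 block (geometric multiplicity). This forces block sizes [3].
λ = 2: algebraic multiplicity 4 (exponent in χ_M), largest block size 3 (exponent in m_M), 2 blocks (geometric multiplicity). These force block sizes [3, 1].

Jordan blocks: (-1, 3), (2, 3), (2, 1)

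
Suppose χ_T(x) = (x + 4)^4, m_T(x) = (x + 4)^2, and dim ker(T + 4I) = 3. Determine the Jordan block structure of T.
Jordan blocks: (-4, 2), (-4, 1), (-4, 1)

λ = -4: algebraic multiplicity 4 (exponent in χ_T), largest block size 2 (exponent in m_T), 3 blocks (geometric multiplicity). These force block sizes [2, 1, 1].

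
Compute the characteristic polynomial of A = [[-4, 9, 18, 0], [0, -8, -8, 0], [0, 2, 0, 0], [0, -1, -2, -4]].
χ_A(x) = (x + 4)^4

xI - A = [[x + 4, -9, -18, 0], [0, x + 8, 8, 0], [0, -2, x, 0], [0, 1, 2, x + 4]].

Expanding det(xI - A) along the first row:
det(xI - A) = + (x + 4)·det([[x + 8, 8, 0], [-2, x, 0], [1, 2, x + 4]]) - (-9)·det([[0, 8, 0], [0, x, 0], [0, 2, x + 4]]) + (-18)·det([[0, x + 8, 0], [0, -2, 0], [0, 1, x + 4]]) - (0)·det([[0, x + 8, 8], [0, -2, x], [0, 1, 2]]).

Evaluating gives χ_A(x) = x^4 + 16x^3 + 96x^2 + 256x + 256 = (x + 4)^4.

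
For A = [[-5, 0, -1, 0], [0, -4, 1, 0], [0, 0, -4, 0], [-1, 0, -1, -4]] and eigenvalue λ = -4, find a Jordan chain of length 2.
v_1 = [[-1, -1, 1, -1]]^T, v_2 = [[0, 1, 0, 0]]^T

We seek v_1 ∈ ker((A + 4I)^2) \ ker(A + 4I), then set v_{i+1} = (A + 4I) v_i.

One such chain is v_1 = [[-1, -1, 1, -1]]^T, v_2 = [[0, 1, 0, 0]]^T. Check: (A + 4I) v_2 = [[0, 0, 0, 0]]^T = 0.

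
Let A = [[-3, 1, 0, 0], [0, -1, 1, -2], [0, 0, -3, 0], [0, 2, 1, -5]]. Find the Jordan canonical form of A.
The characteristic polynomial is det(xI - A) = (x + 3)^4, so the eigenvalues are -3 (algebraic multiplicity 4).

For λ = -3: rank(A + 3I) = 2, rank((A + 3I)^2) = 1, rank((A + 3I)^3) = 0. The eigenspace has dimension 4 - 2 = 2, so there are 2 Jordan blocks; the rank sequence gives block sizes [3, 1].

Assembling the blocks gives the Jordan form J above.

J = [[-3, 1, 0, 0], [0, -3, 1, 0], [0, 0, -3, 0], [0, 0, 0, -3]]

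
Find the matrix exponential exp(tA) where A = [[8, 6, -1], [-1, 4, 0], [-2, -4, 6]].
e^{tA} = [[(2*t + 1)*e^{6*t}, 2*t*(t + 3)*e^{6*t}, -t*(t + 1)*e^{6*t}], [-t*e^{6*t}, (-t^2 - 2*t + 1)*e^{6*t}, t^2*e^{6*t}/2], [-2*t*e^{6*t}, 2*t*(-t - 2)*e^{6*t}, (t^2 + 1)*e^{6*t}]]

A has Jordan form J = [[6, 1, 0], [0, 6, 1], [0, 0, 6]] with A = PJP^{-1}, so e^{tA} = P e^{tJ} P^{-1}.

For a Jordan block J_k(λ), e^{tJ_k(λ)} = e^{λt} · (I + tN + t^2 N^2/2! + ... + t^{k-1} N^{k-1}/(k-1)!) where N is the nilpotent superdiagonal part.

Assembling the blocks and conjugating back gives the entries of e^{tA} as shown above.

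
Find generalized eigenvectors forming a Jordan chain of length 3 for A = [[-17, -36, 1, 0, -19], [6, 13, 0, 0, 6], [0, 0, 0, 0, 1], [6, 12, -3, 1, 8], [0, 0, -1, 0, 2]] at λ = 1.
We seek v_1 ∈ ker((A - I)^3) \ ker((A - I)^2), then set v_{i+1} = (A - I) v_i.

One such chain is v_1 = [[-1, 0, 0, 1, 1]]^T, v_2 = [[-1, 0, 1, 2, 1]]^T, v_3 = [[0, 0, 0, -1, 0]]^T. Check: (A - I) v_3 = [[0, 0, 0, 0, 0]]^T = 0.

v_1 = [[-1, 0, 0, 1, 1]]^T, v_2 = [[-1, 0, 1, 2, 1]]^T, v_3 = [[0, 0, 0, -1, 0]]^T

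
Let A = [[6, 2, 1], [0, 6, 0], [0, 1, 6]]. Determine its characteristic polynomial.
χ_A(x) = (x - 6)^3

xI - A = [[x - 6, -2, -1], [0, x - 6, 0], [0, -1, x - 6]].

Expanding det(xI - A) along the first row:
det(xI - A) = + (x - 6)·det([[x - 6, 0], [-1, x - 6]]) - (-2)·det([[0, 0], [0, x - 6]]) + (-1)·det([[0, x - 6], [0, -1]]).

Evaluating gives χ_A(x) = x^3 - 18x^2 + 108x - 216 = (x - 6)^3.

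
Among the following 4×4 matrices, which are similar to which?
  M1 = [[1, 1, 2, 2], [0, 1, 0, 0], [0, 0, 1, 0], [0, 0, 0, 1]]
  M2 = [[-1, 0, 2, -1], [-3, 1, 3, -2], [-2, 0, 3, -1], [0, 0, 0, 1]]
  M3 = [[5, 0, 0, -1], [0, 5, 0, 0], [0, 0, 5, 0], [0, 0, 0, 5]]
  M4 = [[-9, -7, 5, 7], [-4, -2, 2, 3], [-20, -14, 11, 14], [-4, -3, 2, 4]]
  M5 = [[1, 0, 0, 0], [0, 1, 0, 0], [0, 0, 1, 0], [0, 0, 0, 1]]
4 classes: {M1}, {M2, M4}, {M3}, {M5}

Characteristic polynomials: χ_{M1} = (x - 1)^4, χ_{M2} = (x - 1)^4, χ_{M3} = (x - 5)^4, χ_{M4} = (x - 1)^4, χ_{M5} = (x - 1)^4.

{M1}: invariant factors x - 1, x - 1, (x - 1)^2.

{M2, M4}: invariant factors (x - 1)^2, (x - 1)^2.

{M3}: invariant factors x - 5, x - 5, (x - 5)^2.

{M5}: invariant factors x - 1, x - 1, x - 1, x - 1.

Matrices are similar if and only if their invariant-factor lists agree; the partition into similarity classes is {M1}, {M2, M4}, {M3}, {M5}.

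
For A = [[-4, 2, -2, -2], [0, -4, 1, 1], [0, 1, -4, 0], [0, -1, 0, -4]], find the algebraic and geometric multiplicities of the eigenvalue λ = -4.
The characteristic polynomial is (x + 4)^4, so the factor x + 4 appears with exponent 4: the algebraic multiplicity is 4.

rank(A + 4I) = 2, so the eigenspace has dimension 4 - 2 = 2: the geometric multiplicity is 2.

Since 2 < 4, A is not diagonalizable.

algebraic multiplicity 4, geometric multiplicity 2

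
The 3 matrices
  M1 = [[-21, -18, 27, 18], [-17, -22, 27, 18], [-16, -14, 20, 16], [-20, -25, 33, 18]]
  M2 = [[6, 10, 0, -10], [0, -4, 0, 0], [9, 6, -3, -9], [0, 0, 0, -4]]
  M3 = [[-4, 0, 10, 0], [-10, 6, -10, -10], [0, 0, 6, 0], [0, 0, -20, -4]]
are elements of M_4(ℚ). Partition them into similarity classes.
3 classes: {M1}, {M2}, {M3}

Characteristic polynomials: χ_{M1} = (x - 6)(x + 3)(x + 4)^2, χ_{M2} = (x - 6)(x + 3)(x + 4)^2, χ_{M3} = (x - 6)^2(x + 4)^2.

{M1}: invariant factors (x - 6)(x + 3)(x + 4)^2.

{M2}: invariant factors x + 4, (x - 6)(x + 3)(x + 4).

{M3}: invariant factors (x - 6)(x + 4), (x - 6)(x + 4).

Matrices are similar if and only if their invariant-factor lists agree; the partition into similarity classes is {M1}, {M2}, {M3}.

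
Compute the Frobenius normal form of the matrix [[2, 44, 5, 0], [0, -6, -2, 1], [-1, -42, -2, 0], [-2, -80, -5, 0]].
R = [[0, 0, 0, -36], [1, 0, 0, 36], [0, 1, 0, 3], [0, 0, 1, -6]]

The invariant factors of A (the non-unit diagonal entries of the Smith normal form of xI - A over ℚ[x]) are (x^2 + 3x - 6)^2, each dividing the next. The characteristic polynomial is their product, (x^2 + 3x - 6)^2.

The rational canonical form is the block-diagonal matrix of companion matrices C(f_i):
R = [[0, 0, 0, -36], [1, 0, 0, 36], [0, 1, 0, 3], [0, 0, 1, -6]].

Note the characteristic polynomial does not split into linear factors over ℚ, so A has no Jordan form over ℚ; the rational canonical form exists over any field.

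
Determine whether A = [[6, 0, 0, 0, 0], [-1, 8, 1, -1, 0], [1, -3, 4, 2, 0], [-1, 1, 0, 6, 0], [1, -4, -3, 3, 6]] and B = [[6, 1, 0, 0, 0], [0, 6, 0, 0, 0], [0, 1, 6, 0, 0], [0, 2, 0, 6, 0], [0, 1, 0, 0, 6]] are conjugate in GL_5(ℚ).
Both have characteristic polynomial (x - 6)^5, but the minimal polynomial of A is (x - 6)^3 while the minimal polynomial of B is (x - 6)^2. The minimal polynomial is a similarity invariant, so A and B are not similar.

No.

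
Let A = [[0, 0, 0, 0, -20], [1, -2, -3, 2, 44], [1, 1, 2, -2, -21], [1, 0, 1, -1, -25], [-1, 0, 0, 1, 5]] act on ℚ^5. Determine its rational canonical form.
The invariant factors of A (the non-unit diagonal entries of the Smith normal form of xI - A over ℚ[x]) are (x - 2)^2(x^3 - 3x + 5), each dividing the next. The characteristic polynomial is their product, (x - 2)^2(x^3 - 3x + 5).

The rational canonical form is the block-diagonal matrix of companion matrices C(f_i):
R = [[0, 0, 0, 0, -20], [1, 0, 0, 0, 32], [0, 1, 0, 0, -17], [0, 0, 1, 0, -1], [0, 0, 0, 1, 4]].

Note the characteristic polynomial does not split into linear factors over ℚ, so A has no Jordan form over ℚ; the rational canonical form exists over any field.

R = [[0, 0, 0, 0, -20], [1, 0, 0, 0, 32], [0, 1, 0, 0, -17], [0, 0, 1, 0, -1], [0, 0, 0, 1, 4]]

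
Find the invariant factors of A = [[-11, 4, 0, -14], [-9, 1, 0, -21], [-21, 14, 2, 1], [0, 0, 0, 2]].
The Jordan structure of A has elementary divisors (x + 5)^2, (x - 2)^2. Arranging the block sizes at each eigenvalue in decreasing order and taking row products gives the invariant factors.

Invariant factors (smallest first, each dividing the next): (x - 2)^2(x + 5)^2.

Check: the last factor (x - 2)^2(x + 5)^2 is the minimal polynomial, and the product (x - 2)^2(x + 5)^2 is the characteristic polynomial.

(x - 2)^2(x + 5)^2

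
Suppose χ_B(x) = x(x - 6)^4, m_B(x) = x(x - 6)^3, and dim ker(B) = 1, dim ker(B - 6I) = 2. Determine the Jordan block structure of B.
λ = 0: algebraic multiplicity 1 (exponent in χ_B), largest block size 1 (exponent in m_B), 1 block (geometric multiplicity). This forces block sizes [1].
λ = 6: algebraic multiplicity 4 (exponent in χ_B), largest block size 3 (exponent in m_B), 2 blocks (geometric multiplicity). These force block sizes [3, 1].

Jordan blocks: (0, 1), (6, 3), (6, 1)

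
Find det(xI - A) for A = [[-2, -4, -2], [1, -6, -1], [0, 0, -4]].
χ_A(x) = (x + 4)^3

xI - A = [[x + 2, 4, 2], [-1, x + 6, 1], [0, 0, x + 4]].

Expanding det(xI - A) along the first row:
det(xI - A) = + (x + 2)·det([[x + 6, 1], [0, x + 4]]) - (4)·det([[-1, 1], [0, x + 4]]) + (2)·det([[-1, x + 6], [0, 0]]).

Evaluating gives χ_A(x) = x^3 + 12x^2 + 48x + 64 = (x + 4)^3.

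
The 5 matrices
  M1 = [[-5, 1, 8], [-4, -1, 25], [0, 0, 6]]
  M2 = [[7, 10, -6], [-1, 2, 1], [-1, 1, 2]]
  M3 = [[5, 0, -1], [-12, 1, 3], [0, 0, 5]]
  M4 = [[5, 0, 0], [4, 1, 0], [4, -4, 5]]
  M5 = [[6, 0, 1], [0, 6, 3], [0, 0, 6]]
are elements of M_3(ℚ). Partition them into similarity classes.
4 classes: {M1}, {M2, M3}, {M4}, {M5}

Characteristic polynomials: χ_{M1} = (x - 6)(x + 3)^2, χ_{M2} = (x - 5)^2(x - 1), χ_{M3} = (x - 5)^2(x - 1), χ_{M4} = (x - 5)^2(x - 1), χ_{M5} = (x - 6)^3.

{M1}: invariant factors (x - 6)(x + 3)^2.

{M2, M3}: invariant factors (x - 5)^2(x - 1).

{M4}: invariant factors x - 5, (x - 5)(x - 1).

{M5}: invariant factors x - 6, (x - 6)^2.

Matrices are similar if and only if their invariant-factor lists agree; the partition into similarity classes is {M1}, {M2, M3}, {M4}, {M5}.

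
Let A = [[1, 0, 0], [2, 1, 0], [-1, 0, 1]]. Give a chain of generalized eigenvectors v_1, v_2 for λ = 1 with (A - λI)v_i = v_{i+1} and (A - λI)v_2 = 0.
We seek v_1 ∈ ker((A - I)^2) \ ker(A - I), then set v_{i+1} = (A - I) v_i.

One such chain is v_1 = [[1, 0, 0]]^T, v_2 = [[0, 2, -1]]^T. Check: (A - I) v_2 = [[0, 0, 0]]^T = 0.

v_1 = [[1, 0, 0]]^T, v_2 = [[0, 2, -1]]^T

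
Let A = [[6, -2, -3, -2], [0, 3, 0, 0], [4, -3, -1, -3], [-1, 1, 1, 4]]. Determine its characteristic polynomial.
xI - A = [[x - 6, 2, 3, 2], [0, x - 3, 0, 0], [-4, 3, x + 1, 3], [1, -1, -1, x - 4]].

Expanding det(xI - A) along the first row:
det(xI - A) = + (x - 6)·det([[x - 3, 0, 0], [3, x + 1, 3], [-1, -1, x - 4]]) - (2)·det([[0, 0, 0], [-4, x + 1, 3], [1, -1, x - 4]]) + (3)·det([[0, x - 3, 0], [-4, 3, 3], [1, -1, x - 4]]) - (2)·det([[0, x - 3, 0], [-4, 3, x + 1], [1, -1, -1]]).

Evaluating gives χ_A(x) = x^4 - 12x^3 + 54x^2 - 108x + 81 = (x - 3)^4.

χ_A(x) = (x - 3)^4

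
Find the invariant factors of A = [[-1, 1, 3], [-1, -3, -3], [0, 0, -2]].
x + 2, (x + 2)^2

The Jordan structure of A has elementary divisors (x + 2)^2, (x + 2). Arranging the block sizes at each eigenvalue in decreasing order and taking row products gives the invariant factors.

Invariant factors (smallest first, each dividing the next): x + 2, (x + 2)^2.

Check: the last factor (x + 2)^2 is the minimal polynomial, and the product (x + 2)^3 is the characteristic polynomial.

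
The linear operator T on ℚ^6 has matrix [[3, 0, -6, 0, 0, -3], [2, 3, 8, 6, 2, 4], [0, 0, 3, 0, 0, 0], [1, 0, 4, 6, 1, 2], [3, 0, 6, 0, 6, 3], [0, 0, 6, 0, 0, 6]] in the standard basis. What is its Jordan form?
The characteristic polynomial is det(xI - A) = (x - 6)^3(x - 3)^3, so the eigenvalues are 3 (algebraic multiplicity 3), 6 (algebraic multiplicity 3).

For λ = 3: rank(A - 3I) = 3. The eigenspace has dimension 6 - 3 = 3, so there are 3 Jordan blocks; the rank sequence gives block sizes [1, 1, 1].

For λ = 6: rank(A - 6I) = 4, rank((A - 6I)^2) = 3. The eigenspace has dimension 6 - 4 = 2, so there are 2 Jordan blocks; the rank sequence gives block sizes [2, 1].

Assembling the blocks gives the Jordan form J above.

J = [[3, 0, 0, 0, 0, 0], [0, 3, 0, 0, 0, 0], [0, 0, 3, 0, 0, 0], [0, 0, 0, 6, 1, 0], [0, 0, 0, 0, 6, 0], [0, 0, 0, 0, 0, 6]]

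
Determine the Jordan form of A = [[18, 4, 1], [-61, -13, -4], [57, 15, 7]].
J = [[4, 1, 0], [0, 4, 1], [0, 0, 4]]

The characteristic polynomial is det(xI - A) = (x - 4)^3, so the eigenvalues are 4 (algebraic multiplicity 3).

For λ = 4: rank(A - 4I) = 2, rank((A - 4I)^2) = 1, rank((A - 4I)^3) = 0. The eigenspace has dimension 3 - 2 = 1, so there is 1 Jordan block; the rank sequence gives block sizes [3].

Assembling the blocks gives the Jordan form J above.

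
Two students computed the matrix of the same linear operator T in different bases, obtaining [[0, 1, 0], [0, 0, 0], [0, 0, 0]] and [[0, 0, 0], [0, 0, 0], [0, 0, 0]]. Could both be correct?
No.

Both have characteristic polynomial x^3, but the minimal polynomial of A is x^2 while the minimal polynomial of B is x. The minimal polynomial is a similarity invariant, so A and B are not similar.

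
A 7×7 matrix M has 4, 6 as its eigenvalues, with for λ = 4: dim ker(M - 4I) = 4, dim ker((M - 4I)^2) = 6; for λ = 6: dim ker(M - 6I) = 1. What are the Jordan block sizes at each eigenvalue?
Jordan blocks: (4, 2), (4, 2), (4, 1), (4, 1), (6, 1)

λ = 4: successive nullity increments [4, 2] count blocks of size ≥ k; block sizes are [2, 2, 1, 1].
λ = 6: successive nullity increments [1] count blocks of size ≥ k; block sizes are [1].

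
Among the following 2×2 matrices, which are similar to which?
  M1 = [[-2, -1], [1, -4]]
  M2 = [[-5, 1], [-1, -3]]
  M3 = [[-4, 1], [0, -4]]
2 classes: {M1}, {M2, M3}

Characteristic polynomials: χ_{M1} = (x + 3)^2, χ_{M2} = (x + 4)^2, χ_{M3} = (x + 4)^2.

{M1}: invariant factors (x + 3)^2.

{M2, M3}: invariant factors (x + 4)^2.

Matrices are similar if and only if their invariant-factor lists agree; the partition into similarity classes is {M1}, {M2, M3}.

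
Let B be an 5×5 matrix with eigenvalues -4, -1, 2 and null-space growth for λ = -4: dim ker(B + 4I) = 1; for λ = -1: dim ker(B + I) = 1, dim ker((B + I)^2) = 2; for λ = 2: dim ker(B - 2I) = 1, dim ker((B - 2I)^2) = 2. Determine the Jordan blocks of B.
Jordan blocks: (-4, 1), (-1, 2), (2, 2)

λ = -4: successive nullity increments [1] count blocks of size ≥ k; block sizes are [1].
λ = -1: successive nullity increments [1, 1] count blocks of size ≥ k; block sizes are [2].
λ = 2: successive nullity increments [1, 1] count blocks of size ≥ k; block sizes are [2].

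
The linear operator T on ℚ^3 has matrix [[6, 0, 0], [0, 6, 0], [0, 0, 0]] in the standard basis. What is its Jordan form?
The characteristic polynomial is det(xI - A) = x(x - 6)^2, so the eigenvalues are 0 (algebraic multiplicity 1), 6 (algebraic multiplicity 2).

For λ = 0: algebraic multiplicity 1 gives one 1×1 block.

For λ = 6: rank(A - 6I) = 1. The eigenspace has dimension 3 - 1 = 2, so there are 2 Jordan blocks; the rank sequence gives block sizes [1, 1].

Assembling the blocks gives the Jordan form J above.

J = [[0, 0, 0], [0, 6, 0], [0, 0, 6]]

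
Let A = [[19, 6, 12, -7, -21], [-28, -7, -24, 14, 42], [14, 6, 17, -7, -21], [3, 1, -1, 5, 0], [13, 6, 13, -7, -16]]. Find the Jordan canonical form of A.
The characteristic polynomial is det(xI - A) = (x - 5)^4(x + 2), so the eigenvalues are -2 (algebraic multiplicity 1), 5 (algebraic multiplicity 4).

For λ = -2: algebraic multiplicity 1 gives one 1×1 block.

For λ = 5: rank(A - 5I) = 3, rank((A - 5I)^2) = 1. The eigenspace has dimension 5 - 3 = 2, so there are 2 Jordan blocks; the rank sequence gives block sizes [2, 2].

Assembling the blocks gives the Jordan form J above.

J = [[-2, 0, 0, 0, 0], [0, 5, 1, 0, 0], [0, 0, 5, 0, 0], [0, 0, 0, 5, 1], [0, 0, 0, 0, 5]]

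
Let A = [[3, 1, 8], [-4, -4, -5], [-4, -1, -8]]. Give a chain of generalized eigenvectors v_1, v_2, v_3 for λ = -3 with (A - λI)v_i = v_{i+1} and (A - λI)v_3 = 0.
v_1 = [[7, -6, -5]]^T, v_2 = [[-4, 3, 3]]^T, v_3 = [[3, -2, -2]]^T

We seek v_1 ∈ ker((A + 3I)^3) \ ker((A + 3I)^2), then set v_{i+1} = (A + 3I) v_i.

One such chain is v_1 = [[7, -6, -5]]^T, v_2 = [[-4, 3, 3]]^T, v_3 = [[3, -2, -2]]^T. Check: (A + 3I) v_3 = [[0, 0, 0]]^T = 0.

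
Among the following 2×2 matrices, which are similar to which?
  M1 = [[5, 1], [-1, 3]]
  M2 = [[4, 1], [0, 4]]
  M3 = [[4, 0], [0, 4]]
Characteristic polynomials: χ_{M1} = (x - 4)^2, χ_{M2} = (x - 4)^2, χ_{M3} = (x - 4)^2.

{M1, M2}: invariant factors (x - 4)^2.

{M3}: invariant factors x - 4, x - 4.

Matrices are similar if and only if their invariant-factor lists agree; the partition into similarity classes is {M1, M2}, {M3}.

2 classes: {M1, M2}, {M3}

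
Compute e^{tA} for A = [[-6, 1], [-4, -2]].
e^{tA} = [[(1 - 2*t)*e^{-4*t}, t*e^{-4*t}], [-4*t*e^{-4*t}, (2*t + 1)*e^{-4*t}]]

A has Jordan form J = [[-4, 1], [0, -4]] with A = PJP^{-1}, so e^{tA} = P e^{tJ} P^{-1}.

For a Jordan block J_k(λ), e^{tJ_k(λ)} = e^{λt} · (I + tN + t^2 N^2/2! + ... + t^{k-1} N^{k-1}/(k-1)!) where N is the nilpotent superdiagonal part.

Assembling the blocks and conjugating back gives the entries of e^{tA} as shown above.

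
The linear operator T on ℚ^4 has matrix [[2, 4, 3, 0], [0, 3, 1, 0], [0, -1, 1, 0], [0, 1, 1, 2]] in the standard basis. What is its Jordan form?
J = [[2, 1, 0, 0], [0, 2, 1, 0], [0, 0, 2, 0], [0, 0, 0, 2]]

The characteristic polynomial is det(xI - A) = (x - 2)^4, so the eigenvalues are 2 (algebraic multiplicity 4).

For λ = 2: rank(A - 2I) = 2, rank((A - 2I)^2) = 1, rank((A - 2I)^3) = 0. The eigenspace has dimension 4 - 2 = 2, so there are 2 Jordan blocks; the rank sequence gives block sizes [3, 1].

Assembling the blocks gives the Jordan form J above.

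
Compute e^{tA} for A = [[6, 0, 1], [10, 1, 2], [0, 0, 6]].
e^{tA} = [[e^{6*t}, 0, t*e^{6*t}], [2*(e^{5*t} - 1)*e^{t}, e^{t}, 2*t*e^{6*t}], [0, 0, e^{6*t}]]

A has Jordan form J = [[1, 0, 0], [0, 6, 1], [0, 0, 6]] with A = PJP^{-1}, so e^{tA} = P e^{tJ} P^{-1}.

For a Jordan block J_k(λ), e^{tJ_k(λ)} = e^{λt} · (I + tN + t^2 N^2/2! + ... + t^{k-1} N^{k-1}/(k-1)!) where N is the nilpotent superdiagonal part.

Assembling the blocks and conjugating back gives the entries of e^{tA} as shown above.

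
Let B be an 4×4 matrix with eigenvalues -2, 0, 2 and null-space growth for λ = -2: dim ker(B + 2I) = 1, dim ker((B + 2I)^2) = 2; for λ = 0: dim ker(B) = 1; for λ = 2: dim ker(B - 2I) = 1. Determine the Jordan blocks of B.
λ = -2: successive nullity increments [1, 1] count blocks of size ≥ k; block sizes are [2].
λ = 0: successive nullity increments [1] count blocks of size ≥ k; block sizes are [1].
λ = 2: successive nullity increments [1] count blocks of size ≥ k; block sizes are [1].

Jordan blocks: (-2, 2), (0, 1), (2, 1)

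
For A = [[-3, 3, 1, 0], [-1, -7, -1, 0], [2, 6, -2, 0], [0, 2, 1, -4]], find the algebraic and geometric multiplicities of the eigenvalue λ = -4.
The characteristic polynomial is (x + 4)^4, so the factor x + 4 appears with exponent 4: the algebraic multiplicity is 4.

rank(A + 4I) = 2, so the eigenspace has dimension 4 - 2 = 2: the geometric multiplicity is 2.

Since 2 < 4, A is not diagonalizable.

algebraic multiplicity 4, geometric multiplicity 2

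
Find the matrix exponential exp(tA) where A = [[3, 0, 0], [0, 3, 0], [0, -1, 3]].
e^{tA} = [[e^{3*t}, 0, 0], [0, e^{3*t}, 0], [0, -t*e^{3*t}, e^{3*t}]]

A has Jordan form J = [[3, 1, 0], [0, 3, 0], [0, 0, 3]] with A = PJP^{-1}, so e^{tA} = P e^{tJ} P^{-1}.

For a Jordan block J_k(λ), e^{tJ_k(λ)} = e^{λt} · (I + tN + t^2 N^2/2! + ... + t^{k-1} N^{k-1}/(k-1)!) where N is the nilpotent superdiagonal part.

Assembling the blocks and conjugating back gives the entries of e^{tA} as shown above.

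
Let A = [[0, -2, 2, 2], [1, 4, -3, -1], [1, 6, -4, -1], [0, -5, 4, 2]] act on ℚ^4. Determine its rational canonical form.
R = [[0, 0, 0, 2], [1, 0, 0, 1], [0, 1, 0, -1], [0, 0, 1, 2]]

The invariant factors of A (the non-unit diagonal entries of the Smith normal form of xI - A over ℚ[x]) are (x - 2)(x^3 + x + 1), each dividing the next. The characteristic polynomial is their product, (x - 2)(x^3 + x + 1).

The rational canonical form is the block-diagonal matrix of companion matrices C(f_i):
R = [[0, 0, 0, 2], [1, 0, 0, 1], [0, 1, 0, -1], [0, 0, 1, 2]].

Note the characteristic polynomial does not split into linear factors over ℚ, so A has no Jordan form over ℚ; the rational canonical form exists over any field.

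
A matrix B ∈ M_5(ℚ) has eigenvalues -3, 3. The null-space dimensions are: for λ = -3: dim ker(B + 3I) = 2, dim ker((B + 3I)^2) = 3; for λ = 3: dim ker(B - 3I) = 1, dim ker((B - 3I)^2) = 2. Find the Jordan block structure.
Jordan blocks: (-3, 2), (-3, 1), (3, 2)

λ = -3: successive nullity increments [2, 1] count blocks of size ≥ k; block sizes are [2, 1].
λ = 3: successive nullity increments [1, 1] count blocks of size ≥ k; block sizes are [2].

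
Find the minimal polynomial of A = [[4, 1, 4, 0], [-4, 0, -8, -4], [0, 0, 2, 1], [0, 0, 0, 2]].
The characteristic polynomial factors as (x - 2)^4. The minimal polynomial is ∏(x - λ)^{k_λ} where k_λ is the size of the largest Jordan block at λ.

For λ = 2: rank(A - 2I) = 2, and the largest Jordan block has size 2 (the smallest k with rank((A - 2I)^k) = rank((A - 2I)^(k+1))).

So m_A(x) = (x - 2)^2.

m_A(x) = (x - 2)^2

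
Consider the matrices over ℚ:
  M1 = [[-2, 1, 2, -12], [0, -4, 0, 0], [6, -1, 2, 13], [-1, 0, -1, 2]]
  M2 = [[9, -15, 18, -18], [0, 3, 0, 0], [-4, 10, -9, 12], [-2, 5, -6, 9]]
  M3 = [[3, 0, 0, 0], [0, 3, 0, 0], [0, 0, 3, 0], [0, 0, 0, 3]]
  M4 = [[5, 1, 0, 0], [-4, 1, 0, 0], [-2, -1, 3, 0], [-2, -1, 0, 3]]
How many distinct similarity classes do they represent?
Characteristic polynomials: χ_{M1} = (x - 3)^2(x + 4)^2, χ_{M2} = (x - 3)^4, χ_{M3} = (x - 3)^4, χ_{M4} = (x - 3)^4.

{M1}: invariant factors (x - 3)^2(x + 4)^2.

{M2, M4}: invariant factors x - 3, x - 3, (x - 3)^2.

{M3}: invariant factors x - 3, x - 3, x - 3, x - 3.

Matrices are similar if and only if their invariant-factor lists agree; the partition into similarity classes is {M1}, {M2, M4}, {M3}.

3 classes: {M1}, {M2, M4}, {M3}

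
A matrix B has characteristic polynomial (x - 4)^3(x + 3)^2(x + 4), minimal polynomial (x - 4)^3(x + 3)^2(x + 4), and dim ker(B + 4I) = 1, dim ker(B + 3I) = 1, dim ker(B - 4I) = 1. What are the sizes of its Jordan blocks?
λ = -4: algebraic multiplicity 1 (exponent in χ_B), largest block size 1 (exponent in m_B), 1 block (geometric multiplicity). This forces block sizes [1].
λ = -3: algebraic multiplicity 2 (exponent in χ_B), largest block size 2 (exponent in m_B), 1 block (geometric multiplicity). This forces block sizes [2].
λ = 4: algebraic multiplicity 3 (exponent in χ_B), largest block size 3 (exponent in m_B), 1 block (geometric multiplicity). This forces block sizes [3].

Jordan blocks: (-4, 1), (-3, 2), (4, 3)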